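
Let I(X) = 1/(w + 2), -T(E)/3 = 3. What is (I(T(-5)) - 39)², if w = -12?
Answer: 152881/100 ≈ 1528.8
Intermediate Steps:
T(E) = -9 (T(E) = -3*3 = -9)
I(X) = -⅒ (I(X) = 1/(-12 + 2) = 1/(-10) = -⅒)
(I(T(-5)) - 39)² = (-⅒ - 39)² = (-391/10)² = 152881/100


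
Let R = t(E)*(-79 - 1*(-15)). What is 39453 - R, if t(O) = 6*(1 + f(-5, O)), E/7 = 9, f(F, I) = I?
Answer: 64029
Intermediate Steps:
E = 63 (E = 7*9 = 63)
t(O) = 6 + 6*O (t(O) = 6*(1 + O) = 6 + 6*O)
R = -24576 (R = (6 + 6*63)*(-79 - 1*(-15)) = (6 + 378)*(-79 + 15) = 384*(-64) = -24576)
39453 - R = 39453 - 1*(-24576) = 39453 + 24576 = 64029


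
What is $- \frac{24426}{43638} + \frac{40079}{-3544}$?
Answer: $- \frac{305922191}{25775512} \approx -11.869$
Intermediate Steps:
$- \frac{24426}{43638} + \frac{40079}{-3544} = \left(-24426\right) \frac{1}{43638} + 40079 \left(- \frac{1}{3544}\right) = - \frac{4071}{7273} - \frac{40079}{3544} = - \frac{305922191}{25775512}$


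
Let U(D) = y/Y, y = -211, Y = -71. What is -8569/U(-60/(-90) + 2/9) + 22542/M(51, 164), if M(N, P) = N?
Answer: -515137/211 ≈ -2441.4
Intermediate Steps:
U(D) = 211/71 (U(D) = -211/(-71) = -211*(-1/71) = 211/71)
-8569/U(-60/(-90) + 2/9) + 22542/M(51, 164) = -8569/211/71 + 22542/51 = -8569*71/211 + 22542*(1/51) = -608399/211 + 442 = -515137/211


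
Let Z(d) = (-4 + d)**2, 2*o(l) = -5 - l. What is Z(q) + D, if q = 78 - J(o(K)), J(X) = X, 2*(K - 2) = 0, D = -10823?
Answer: -19267/4 ≈ -4816.8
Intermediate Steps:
K = 2 (K = 2 + (1/2)*0 = 2 + 0 = 2)
o(l) = -5/2 - l/2 (o(l) = (-5 - l)/2 = -5/2 - l/2)
q = 163/2 (q = 78 - (-5/2 - 1/2*2) = 78 - (-5/2 - 1) = 78 - 1*(-7/2) = 78 + 7/2 = 163/2 ≈ 81.500)
Z(q) + D = (-4 + 163/2)**2 - 10823 = (155/2)**2 - 10823 = 24025/4 - 10823 = -19267/4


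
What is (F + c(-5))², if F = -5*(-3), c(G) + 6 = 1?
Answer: 100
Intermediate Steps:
c(G) = -5 (c(G) = -6 + 1 = -5)
F = 15
(F + c(-5))² = (15 - 5)² = 10² = 100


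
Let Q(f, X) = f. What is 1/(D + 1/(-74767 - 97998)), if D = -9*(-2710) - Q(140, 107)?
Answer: 172765/4189551249 ≈ 4.1237e-5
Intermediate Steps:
D = 24250 (D = -9*(-2710) - 1*140 = 24390 - 140 = 24250)
1/(D + 1/(-74767 - 97998)) = 1/(24250 + 1/(-74767 - 97998)) = 1/(24250 + 1/(-172765)) = 1/(24250 - 1/172765) = 1/(4189551249/172765) = 172765/4189551249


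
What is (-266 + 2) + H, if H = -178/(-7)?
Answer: -1670/7 ≈ -238.57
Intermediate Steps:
H = 178/7 (H = -178*(-⅐) = 178/7 ≈ 25.429)
(-266 + 2) + H = (-266 + 2) + 178/7 = -264 + 178/7 = -1670/7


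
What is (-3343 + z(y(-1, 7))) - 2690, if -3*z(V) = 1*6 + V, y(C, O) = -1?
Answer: -18104/3 ≈ -6034.7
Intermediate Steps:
z(V) = -2 - V/3 (z(V) = -(1*6 + V)/3 = -(6 + V)/3 = -2 - V/3)
(-3343 + z(y(-1, 7))) - 2690 = (-3343 + (-2 - ⅓*(-1))) - 2690 = (-3343 + (-2 + ⅓)) - 2690 = (-3343 - 5/3) - 2690 = -10034/3 - 2690 = -18104/3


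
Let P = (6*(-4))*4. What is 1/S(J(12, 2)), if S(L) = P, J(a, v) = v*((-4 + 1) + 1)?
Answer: -1/96 ≈ -0.010417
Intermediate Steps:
P = -96 (P = -24*4 = -96)
J(a, v) = -2*v (J(a, v) = v*(-3 + 1) = v*(-2) = -2*v)
S(L) = -96
1/S(J(12, 2)) = 1/(-96) = -1/96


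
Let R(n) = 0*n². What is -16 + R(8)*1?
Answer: -16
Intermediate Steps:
R(n) = 0
-16 + R(8)*1 = -16 + 0*1 = -16 + 0 = -16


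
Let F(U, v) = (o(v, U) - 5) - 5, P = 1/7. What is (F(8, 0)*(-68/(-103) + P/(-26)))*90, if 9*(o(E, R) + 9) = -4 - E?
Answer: -1534125/1339 ≈ -1145.7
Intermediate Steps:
P = ⅐ ≈ 0.14286
o(E, R) = -85/9 - E/9 (o(E, R) = -9 + (-4 - E)/9 = -9 + (-4/9 - E/9) = -85/9 - E/9)
F(U, v) = -175/9 - v/9 (F(U, v) = ((-85/9 - v/9) - 5) - 5 = (-130/9 - v/9) - 5 = -175/9 - v/9)
(F(8, 0)*(-68/(-103) + P/(-26)))*90 = ((-175/9 - ⅑*0)*(-68/(-103) + (⅐)/(-26)))*90 = ((-175/9 + 0)*(-68*(-1/103) + (⅐)*(-1/26)))*90 = -175*(68/103 - 1/182)/9*90 = -175/9*12273/18746*90 = -102275/8034*90 = -1534125/1339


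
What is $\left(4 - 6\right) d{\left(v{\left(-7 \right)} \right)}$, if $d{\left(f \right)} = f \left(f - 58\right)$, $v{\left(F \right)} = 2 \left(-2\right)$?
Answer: $-496$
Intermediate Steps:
$v{\left(F \right)} = -4$
$d{\left(f \right)} = f \left(-58 + f\right)$
$\left(4 - 6\right) d{\left(v{\left(-7 \right)} \right)} = \left(4 - 6\right) \left(- 4 \left(-58 - 4\right)\right) = - 2 \left(\left(-4\right) \left(-62\right)\right) = \left(-2\right) 248 = -496$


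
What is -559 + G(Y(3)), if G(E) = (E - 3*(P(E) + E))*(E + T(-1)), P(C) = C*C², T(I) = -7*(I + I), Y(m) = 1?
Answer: -634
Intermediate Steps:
T(I) = -14*I
P(C) = C³
G(E) = (14 + E)*(-3*E³ - 2*E) (G(E) = (E - 3*(E³ + E))*(E - 14*(-1)) = (E - 3*(E + E³))*(E + 14) = (E + (-3*E - 3*E³))*(14 + E) = (-3*E³ - 2*E)*(14 + E) = (14 + E)*(-3*E³ - 2*E))
-559 + G(Y(3)) = -559 + 1*(-28 - 42*1² - 3*1³ - 2*1) = -559 + 1*(-28 - 42*1 - 3*1 - 2) = -559 + 1*(-28 - 42 - 3 - 2) = -559 + 1*(-75) = -559 - 75 = -634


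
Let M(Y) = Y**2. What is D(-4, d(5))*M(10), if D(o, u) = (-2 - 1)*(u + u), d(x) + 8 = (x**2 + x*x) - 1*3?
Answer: -23400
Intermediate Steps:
d(x) = -11 + 2*x**2 (d(x) = -8 + ((x**2 + x*x) - 1*3) = -8 + ((x**2 + x**2) - 3) = -8 + (2*x**2 - 3) = -8 + (-3 + 2*x**2) = -11 + 2*x**2)
D(o, u) = -6*u
D(-4, d(5))*M(10) = -6*(-11 + 2*5**2)*10**2 = -6*(-11 + 2*25)*100 = -6*(-11 + 50)*100 = -6*39*100 = -234*100 = -23400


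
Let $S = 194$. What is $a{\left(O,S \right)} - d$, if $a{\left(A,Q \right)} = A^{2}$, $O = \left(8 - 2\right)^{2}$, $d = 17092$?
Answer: $-15796$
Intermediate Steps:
$O = 36$ ($O = 6^{2} = 36$)
$a{\left(O,S \right)} - d = 36^{2} - 17092 = 1296 - 17092 = -15796$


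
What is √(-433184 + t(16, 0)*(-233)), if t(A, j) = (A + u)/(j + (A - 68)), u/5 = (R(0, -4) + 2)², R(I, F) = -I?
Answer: I*√73180835/13 ≈ 658.04*I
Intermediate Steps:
u = 20 (u = 5*(-1*0 + 2)² = 5*(0 + 2)² = 5*2² = 5*4 = 20)
t(A, j) = (20 + A)/(-68 + A + j) (t(A, j) = (A + 20)/(j + (A - 68)) = (20 + A)/(j + (-68 + A)) = (20 + A)/(-68 + A + j))
√(-433184 + t(16, 0)*(-233)) = √(-433184 + ((20 + 16)/(-68 + 16 + 0))*(-233)) = √(-433184 + (36/(-52))*(-233)) = √(-433184 - 1/52*36*(-233)) = √(-433184 - 9/13*(-233)) = √(-433184 + 2097/13) = √(-5629295/13) = I*√73180835/13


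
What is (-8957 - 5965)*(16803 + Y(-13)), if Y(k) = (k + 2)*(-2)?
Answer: -251062650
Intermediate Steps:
Y(k) = -4 - 2*k (Y(k) = (2 + k)*(-2) = -4 - 2*k)
(-8957 - 5965)*(16803 + Y(-13)) = (-8957 - 5965)*(16803 + (-4 - 2*(-13))) = -14922*(16803 + (-4 + 26)) = -14922*(16803 + 22) = -14922*16825 = -251062650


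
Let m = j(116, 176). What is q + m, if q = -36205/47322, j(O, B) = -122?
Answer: -5809489/47322 ≈ -122.77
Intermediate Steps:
q = -36205/47322 (q = -36205*1/47322 = -36205/47322 ≈ -0.76508)
m = -122
q + m = -36205/47322 - 122 = -5809489/47322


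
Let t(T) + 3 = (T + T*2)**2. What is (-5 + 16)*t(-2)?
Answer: 363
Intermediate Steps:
t(T) = -3 + 9*T**2 (t(T) = -3 + (T + T*2)**2 = -3 + (T + 2*T)**2 = -3 + (3*T)**2 = -3 + 9*T**2)
(-5 + 16)*t(-2) = (-5 + 16)*(-3 + 9*(-2)**2) = 11*(-3 + 9*4) = 11*(-3 + 36) = 11*33 = 363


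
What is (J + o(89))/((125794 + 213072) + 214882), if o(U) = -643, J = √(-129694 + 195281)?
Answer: -643/553748 + √65587/553748 ≈ -0.00069869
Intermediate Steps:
J = √65587 ≈ 256.10
(J + o(89))/((125794 + 213072) + 214882) = (√65587 - 643)/((125794 + 213072) + 214882) = (-643 + √65587)/(338866 + 214882) = (-643 + √65587)/553748 = (-643 + √65587)*(1/553748) = -643/553748 + √65587/553748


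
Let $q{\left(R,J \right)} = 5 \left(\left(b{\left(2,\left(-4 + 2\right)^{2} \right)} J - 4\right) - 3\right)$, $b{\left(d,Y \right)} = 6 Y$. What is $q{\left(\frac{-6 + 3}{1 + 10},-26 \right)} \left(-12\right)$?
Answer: $37860$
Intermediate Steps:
$q{\left(R,J \right)} = -35 + 120 J$ ($q{\left(R,J \right)} = 5 \left(\left(6 \left(-4 + 2\right)^{2} J - 4\right) - 3\right) = 5 \left(\left(6 \left(-2\right)^{2} J - 4\right) - 3\right) = 5 \left(\left(6 \cdot 4 J - 4\right) - 3\right) = 5 \left(\left(24 J - 4\right) - 3\right) = 5 \left(\left(-4 + 24 J\right) - 3\right) = 5 \left(-7 + 24 J\right) = -35 + 120 J$)
$q{\left(\frac{-6 + 3}{1 + 10},-26 \right)} \left(-12\right) = \left(-35 + 120 \left(-26\right)\right) \left(-12\right) = \left(-35 - 3120\right) \left(-12\right) = \left(-3155\right) \left(-12\right) = 37860$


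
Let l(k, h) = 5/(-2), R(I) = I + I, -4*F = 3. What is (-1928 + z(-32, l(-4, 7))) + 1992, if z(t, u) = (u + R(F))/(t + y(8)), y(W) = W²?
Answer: 511/8 ≈ 63.875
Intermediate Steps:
F = -¾ (F = -¼*3 = -¾ ≈ -0.75000)
R(I) = 2*I
l(k, h) = -5/2 (l(k, h) = 5*(-½) = -5/2)
z(t, u) = (-3/2 + u)/(64 + t) (z(t, u) = (u + 2*(-¾))/(t + 8²) = (u - 3/2)/(t + 64) = (-3/2 + u)/(64 + t))
(-1928 + z(-32, l(-4, 7))) + 1992 = (-1928 + (-3/2 - 5/2)/(64 - 32)) + 1992 = (-1928 - 4/32) + 1992 = (-1928 + (1/32)*(-4)) + 1992 = (-1928 - ⅛) + 1992 = -15425/8 + 1992 = 511/8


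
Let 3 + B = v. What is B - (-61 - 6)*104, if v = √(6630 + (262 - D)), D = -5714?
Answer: 6965 + √12606 ≈ 7077.3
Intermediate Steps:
v = √12606 (v = √(6630 + (262 - 1*(-5714))) = √(6630 + (262 + 5714)) = √(6630 + 5976) = √12606 ≈ 112.28)
B = -3 + √12606 ≈ 109.28
B - (-61 - 6)*104 = (-3 + √12606) - (-61 - 6)*104 = (-3 + √12606) - (-67)*104 = (-3 + √12606) - 1*(-6968) = (-3 + √12606) + 6968 = 6965 + √12606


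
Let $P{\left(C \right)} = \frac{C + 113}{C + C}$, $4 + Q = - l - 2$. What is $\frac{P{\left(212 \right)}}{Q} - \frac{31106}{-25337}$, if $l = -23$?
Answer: $\frac{232446573}{182629096} \approx 1.2728$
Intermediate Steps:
$Q = 17$ ($Q = -4 - -21 = -4 + \left(23 - 2\right) = -4 + 21 = 17$)
$P{\left(C \right)} = \frac{113 + C}{2 C}$
$\frac{P{\left(212 \right)}}{Q} - \frac{31106}{-25337} = \frac{\frac{1}{2} \cdot \frac{1}{212} \left(113 + 212\right)}{17} - \frac{31106}{-25337} = \frac{1}{2} \cdot \frac{1}{212} \cdot 325 \cdot \frac{1}{17} - - \frac{31106}{25337} = \frac{325}{424} \cdot \frac{1}{17} + \frac{31106}{25337} = \frac{325}{7208} + \frac{31106}{25337} = \frac{232446573}{182629096}$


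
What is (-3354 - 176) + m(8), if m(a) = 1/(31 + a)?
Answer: -137669/39 ≈ -3530.0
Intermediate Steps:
(-3354 - 176) + m(8) = (-3354 - 176) + 1/(31 + 8) = -3530 + 1/39 = -137669/39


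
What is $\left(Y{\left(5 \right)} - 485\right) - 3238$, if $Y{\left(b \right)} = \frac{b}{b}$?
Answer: $-3722$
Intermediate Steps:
$Y{\left(b \right)} = 1$
$\left(Y{\left(5 \right)} - 485\right) - 3238 = \left(1 - 485\right) - 3238 = -484 - 3238 = -3722$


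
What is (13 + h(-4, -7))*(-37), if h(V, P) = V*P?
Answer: -1517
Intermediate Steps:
h(V, P) = P*V
(13 + h(-4, -7))*(-37) = (13 - 7*(-4))*(-37) = (13 + 28)*(-37) = 41*(-37) = -1517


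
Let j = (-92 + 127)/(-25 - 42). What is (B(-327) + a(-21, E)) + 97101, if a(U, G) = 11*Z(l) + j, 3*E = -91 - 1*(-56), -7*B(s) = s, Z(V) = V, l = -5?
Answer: 45536238/469 ≈ 97092.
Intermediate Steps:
B(s) = -s/7
j = -35/67 (j = 35/(-67) = 35*(-1/67) = -35/67 ≈ -0.52239)
E = -35/3 (E = (-91 - 1*(-56))/3 = (-91 + 56)/3 = (1/3)*(-35) = -35/3 ≈ -11.667)
a(U, G) = -3720/67 (a(U, G) = 11*(-5) - 35/67 = -55 - 35/67 = -3720/67)
(B(-327) + a(-21, E)) + 97101 = (-1/7*(-327) - 3720/67) + 97101 = (327/7 - 3720/67) + 97101 = -4131/469 + 97101 = 45536238/469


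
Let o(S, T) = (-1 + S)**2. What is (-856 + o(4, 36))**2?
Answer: 717409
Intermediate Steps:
(-856 + o(4, 36))**2 = (-856 + (-1 + 4)**2)**2 = (-856 + 3**2)**2 = (-856 + 9)**2 = (-847)**2 = 717409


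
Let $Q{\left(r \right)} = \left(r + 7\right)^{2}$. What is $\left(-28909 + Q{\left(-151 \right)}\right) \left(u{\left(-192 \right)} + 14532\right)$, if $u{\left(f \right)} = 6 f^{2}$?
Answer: $-1926506868$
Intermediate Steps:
$Q{\left(r \right)} = \left(7 + r\right)^{2}$
$\left(-28909 + Q{\left(-151 \right)}\right) \left(u{\left(-192 \right)} + 14532\right) = \left(-28909 + \left(7 - 151\right)^{2}\right) \left(6 \left(-192\right)^{2} + 14532\right) = \left(-28909 + \left(-144\right)^{2}\right) \left(6 \cdot 36864 + 14532\right) = \left(-28909 + 20736\right) \left(221184 + 14532\right) = \left(-8173\right) 235716 = -1926506868$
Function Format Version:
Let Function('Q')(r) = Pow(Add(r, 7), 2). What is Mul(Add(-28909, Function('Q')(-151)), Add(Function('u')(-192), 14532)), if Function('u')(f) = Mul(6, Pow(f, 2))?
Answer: -1926506868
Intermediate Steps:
Function('Q')(r) = Pow(Add(7, r), 2)
Mul(Add(-28909, Function('Q')(-151)), Add(Function('u')(-192), 14532)) = Mul(Add(-28909, Pow(Add(7, -151), 2)), Add(Mul(6, Pow(-192, 2)), 14532)) = Mul(Add(-28909, Pow(-144, 2)), Add(Mul(6, 36864), 14532)) = Mul(Add(-28909, 20736), Add(221184, 14532)) = Mul(-8173, 235716) = -1926506868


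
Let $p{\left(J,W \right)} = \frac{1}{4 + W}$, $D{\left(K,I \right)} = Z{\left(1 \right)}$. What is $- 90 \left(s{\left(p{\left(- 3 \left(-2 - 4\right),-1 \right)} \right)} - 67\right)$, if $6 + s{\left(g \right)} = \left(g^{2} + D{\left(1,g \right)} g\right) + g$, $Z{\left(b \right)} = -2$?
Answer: $6590$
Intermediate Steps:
$D{\left(K,I \right)} = -2$
$s{\left(g \right)} = -6 + g^{2} - g$ ($s{\left(g \right)} = -6 + \left(\left(g^{2} - 2 g\right) + g\right) = -6 + \left(g^{2} - g\right) = -6 + g^{2} - g$)
$- 90 \left(s{\left(p{\left(- 3 \left(-2 - 4\right),-1 \right)} \right)} - 67\right) = - 90 \left(\left(-6 + \left(\frac{1}{4 - 1}\right)^{2} - \frac{1}{4 - 1}\right) - 67\right) = - 90 \left(\left(-6 + \left(\frac{1}{3}\right)^{2} - \frac{1}{3}\right) - 67\right) = - 90 \left(\left(-6 + \frac{1}{9} - \frac{1}{3}\right) - 67\right) = - 90 \left(- \frac{56}{9} - 67\right) = \left(-90\right) \left(- \frac{659}{9}\right) = 6590$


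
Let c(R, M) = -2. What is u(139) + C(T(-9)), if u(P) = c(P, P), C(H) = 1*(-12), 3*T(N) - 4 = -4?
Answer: -14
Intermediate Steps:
T(N) = 0 (T(N) = 4/3 + (1/3)*(-4) = 4/3 - 4/3 = 0)
C(H) = -12
u(P) = -2
u(139) + C(T(-9)) = -2 - 12 = -14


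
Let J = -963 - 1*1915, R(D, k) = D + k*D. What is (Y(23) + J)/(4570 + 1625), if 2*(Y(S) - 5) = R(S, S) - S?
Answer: -1739/4130 ≈ -0.42107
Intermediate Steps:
R(D, k) = D + D*k
Y(S) = 5 - S/2 + S*(1 + S)/2 (Y(S) = 5 + (S*(1 + S) - S)/2 = 5 + (-S + S*(1 + S))/2 = 5 + (-S/2 + S*(1 + S)/2) = 5 - S/2 + S*(1 + S)/2)
J = -2878 (J = -963 - 1915 = -2878)
(Y(23) + J)/(4570 + 1625) = ((5 + (1/2)*23**2) - 2878)/(4570 + 1625) = ((5 + (1/2)*529) - 2878)/6195 = ((5 + 529/2) - 2878)*(1/6195) = (539/2 - 2878)*(1/6195) = -5217/2*1/6195 = -1739/4130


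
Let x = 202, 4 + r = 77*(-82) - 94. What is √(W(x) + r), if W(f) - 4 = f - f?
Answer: 6*I*√178 ≈ 80.05*I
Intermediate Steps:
r = -6412 (r = -4 + (77*(-82) - 94) = -4 + (-6314 - 94) = -4 - 6408 = -6412)
W(f) = 4 (W(f) = 4 + (f - f) = 4 + 0 = 4)
√(W(x) + r) = √(4 - 6412) = √(-6408) = 6*I*√178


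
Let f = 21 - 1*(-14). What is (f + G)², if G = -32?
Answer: 9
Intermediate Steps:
f = 35 (f = 21 + 14 = 35)
(f + G)² = (35 - 32)² = 3² = 9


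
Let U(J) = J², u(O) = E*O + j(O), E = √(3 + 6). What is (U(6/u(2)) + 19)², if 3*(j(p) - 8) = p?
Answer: 86062729/234256 ≈ 367.39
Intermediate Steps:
j(p) = 8 + p/3
E = 3 (E = √9 = 3)
u(O) = 8 + 10*O/3 (u(O) = 3*O + (8 + O/3) = 8 + 10*O/3)
(U(6/u(2)) + 19)² = ((6/(8 + (10/3)*2))² + 19)² = ((6/(8 + 20/3))² + 19)² = ((6/(44/3))² + 19)² = ((6*(3/44))² + 19)² = ((9/22)² + 19)² = (81/484 + 19)² = (9277/484)² = 86062729/234256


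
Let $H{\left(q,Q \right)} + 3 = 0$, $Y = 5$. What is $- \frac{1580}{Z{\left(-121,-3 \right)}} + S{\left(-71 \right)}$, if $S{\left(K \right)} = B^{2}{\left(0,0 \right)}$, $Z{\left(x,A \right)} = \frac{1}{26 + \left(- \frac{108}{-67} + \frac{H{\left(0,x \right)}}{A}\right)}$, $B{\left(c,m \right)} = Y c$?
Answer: $- \frac{3028860}{67} \approx -45207.0$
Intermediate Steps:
$H{\left(q,Q \right)} = -3$ ($H{\left(q,Q \right)} = -3 + 0 = -3$)
$B{\left(c,m \right)} = 5 c$
$Z{\left(x,A \right)} = \frac{1}{\frac{1850}{67} - \frac{3}{A}}$ ($Z{\left(x,A \right)} = \frac{1}{26 - \left(- \frac{108}{67} + \frac{3}{A}\right)} = \frac{1}{26 + \left(\frac{108}{67} - \frac{3}{A}\right)} = \frac{1}{\frac{1850}{67} - \frac{3}{A}}$)
$S{\left(K \right)} = 0$ ($S{\left(K \right)} = \left(5 \cdot 0\right)^{2} = 0^{2} = 0$)
$- \frac{1580}{Z{\left(-121,-3 \right)}} + S{\left(-71 \right)} = - \frac{1580}{67 \left(-3\right) \frac{1}{-201 + 1850 \left(-3\right)}} + 0 = - \frac{1580}{67 \left(-3\right) \frac{1}{-201 - 5550}} + 0 = - \frac{1580}{67 \left(-3\right) \frac{1}{-5751}} + 0 = - \frac{1580}{67 \left(-3\right) \left(- \frac{1}{5751}\right)} + 0 = - \frac{1580}{\frac{67}{1917}} + 0 = \left(-1580\right) \frac{1917}{67} + 0 = - \frac{3028860}{67} + 0 = - \frac{3028860}{67}$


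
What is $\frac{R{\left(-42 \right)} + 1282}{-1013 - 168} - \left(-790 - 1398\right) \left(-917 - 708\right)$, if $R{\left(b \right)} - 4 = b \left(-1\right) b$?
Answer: $- \frac{4199045022}{1181} \approx -3.5555 \cdot 10^{6}$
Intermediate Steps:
$R{\left(b \right)} = 4 - b^{2}$ ($R{\left(b \right)} = 4 + b \left(-1\right) b = 4 + - b b = 4 - b^{2}$)
$\frac{R{\left(-42 \right)} + 1282}{-1013 - 168} - \left(-790 - 1398\right) \left(-917 - 708\right) = \frac{\left(4 - \left(-42\right)^{2}\right) + 1282}{-1013 - 168} - \left(-790 - 1398\right) \left(-917 - 708\right) = \frac{\left(4 - 1764\right) + 1282}{-1181} - \left(-2188\right) \left(-1625\right) = \left(\left(4 - 1764\right) + 1282\right) \left(- \frac{1}{1181}\right) - 3555500 = \left(-1760 + 1282\right) \left(- \frac{1}{1181}\right) - 3555500 = \left(-478\right) \left(- \frac{1}{1181}\right) - 3555500 = \frac{478}{1181} - 3555500 = - \frac{4199045022}{1181}$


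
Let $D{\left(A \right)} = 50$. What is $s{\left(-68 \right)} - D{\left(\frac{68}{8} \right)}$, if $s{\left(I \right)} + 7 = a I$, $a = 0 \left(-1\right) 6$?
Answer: $-57$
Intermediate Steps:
$a = 0$ ($a = 0 \cdot 6 = 0$)
$s{\left(I \right)} = -7$ ($s{\left(I \right)} = -7 + 0 I = -7 + 0 = -7$)
$s{\left(-68 \right)} - D{\left(\frac{68}{8} \right)} = -7 - 50 = -57$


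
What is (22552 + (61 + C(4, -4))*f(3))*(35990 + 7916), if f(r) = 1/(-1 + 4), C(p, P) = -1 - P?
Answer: 2973314320/3 ≈ 9.9111e+8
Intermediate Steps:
f(r) = ⅓ (f(r) = 1/3 = ⅓)
(22552 + (61 + C(4, -4))*f(3))*(35990 + 7916) = (22552 + (61 + (-1 - 1*(-4)))*(⅓))*(35990 + 7916) = (22552 + (61 + (-1 + 4))*(⅓))*43906 = (22552 + (61 + 3)*(⅓))*43906 = (22552 + 64*(⅓))*43906 = (22552 + 64/3)*43906 = (67720/3)*43906 = 2973314320/3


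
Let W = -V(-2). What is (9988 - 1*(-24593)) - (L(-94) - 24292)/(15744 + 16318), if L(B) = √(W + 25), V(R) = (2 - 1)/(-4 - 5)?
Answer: 554380157/16031 - √226/96186 ≈ 34582.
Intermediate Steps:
V(R) = -⅑ (V(R) = 1/(-9) = 1*(-⅑) = -⅑)
W = ⅑ (W = -1*(-⅑) = ⅑ ≈ 0.11111)
L(B) = √226/3 (L(B) = √(⅑ + 25) = √(226/9) = √226/3)
(9988 - 1*(-24593)) - (L(-94) - 24292)/(15744 + 16318) = (9988 - 1*(-24593)) - (√226/3 - 24292)/(15744 + 16318) = (9988 + 24593) - (-24292 + √226/3)/32062 = 34581 - (-24292 + √226/3)/32062 = 34581 - (-12146/16031 + √226/96186) = 34581 + (12146/16031 - √226/96186) = 554380157/16031 - √226/96186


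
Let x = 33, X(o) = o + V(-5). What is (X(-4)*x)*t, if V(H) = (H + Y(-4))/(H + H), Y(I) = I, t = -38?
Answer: 19437/5 ≈ 3887.4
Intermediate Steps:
V(H) = (-4 + H)/(2*H) (V(H) = (H - 4)/(H + H) = (-4 + H)/((2*H)) = (-4 + H)*(1/(2*H)) = (-4 + H)/(2*H))
X(o) = 9/10 + o (X(o) = o + (½)*(-4 - 5)/(-5) = o + (½)*(-⅕)*(-9) = o + 9/10 = 9/10 + o)
(X(-4)*x)*t = ((9/10 - 4)*33)*(-38) = -31/10*33*(-38) = -1023/10*(-38) = 19437/5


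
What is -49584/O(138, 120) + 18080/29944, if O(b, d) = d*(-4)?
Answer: 3889119/37430 ≈ 103.90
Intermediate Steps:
O(b, d) = -4*d
-49584/O(138, 120) + 18080/29944 = -49584/((-4*120)) + 18080/29944 = -49584/(-480) + 18080*(1/29944) = -49584*(-1/480) + 2260/3743 = 1033/10 + 2260/3743 = 3889119/37430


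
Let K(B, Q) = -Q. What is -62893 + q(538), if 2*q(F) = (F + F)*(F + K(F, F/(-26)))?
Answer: 3089885/13 ≈ 2.3768e+5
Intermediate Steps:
q(F) = 27*F²/26 (q(F) = ((F + F)*(F - F/(-26)))/2 = ((2*F)*(F - F*(-1)/26))/2 = ((2*F)*(F - (-1)*F/26))/2 = ((2*F)*(F + F/26))/2 = ((2*F)*(27*F/26))/2 = (27*F²/13)/2 = 27*F²/26)
-62893 + q(538) = -62893 + (27/26)*538² = -62893 + (27/26)*289444 = -62893 + 3907494/13 = 3089885/13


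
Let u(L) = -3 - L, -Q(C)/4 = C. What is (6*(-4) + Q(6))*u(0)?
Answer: 144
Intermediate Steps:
Q(C) = -4*C
(6*(-4) + Q(6))*u(0) = (6*(-4) - 4*6)*(-3 - 1*0) = (-24 - 24)*(-3 + 0) = -48*(-3) = 144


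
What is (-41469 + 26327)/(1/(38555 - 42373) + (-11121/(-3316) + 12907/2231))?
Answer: -9297697800856/5611515903 ≈ -1656.9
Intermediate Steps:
(-41469 + 26327)/(1/(38555 - 42373) + (-11121/(-3316) + 12907/2231)) = -15142/(1/(-3818) + (-11121*(-1/3316) + 12907*(1/2231))) = -15142/(-1/3818 + (11121/3316 + 12907/2231)) = -15142/(-1/3818 + 67610563/7397996) = -15142/5611515903/614033668 = -15142*614033668/5611515903 = -9297697800856/5611515903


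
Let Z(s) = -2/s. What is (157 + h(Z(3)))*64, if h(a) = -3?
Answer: 9856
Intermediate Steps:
(157 + h(Z(3)))*64 = (157 - 3)*64 = 154*64 = 9856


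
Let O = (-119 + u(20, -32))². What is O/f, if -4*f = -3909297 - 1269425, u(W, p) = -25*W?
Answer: 766322/2589361 ≈ 0.29595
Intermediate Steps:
O = 383161 (O = (-119 - 25*20)² = (-119 - 500)² = (-619)² = 383161)
f = 2589361/2 (f = -(-3909297 - 1269425)/4 = -¼*(-5178722) = 2589361/2 ≈ 1.2947e+6)
O/f = 383161/(2589361/2) = 383161*(2/2589361) = 766322/2589361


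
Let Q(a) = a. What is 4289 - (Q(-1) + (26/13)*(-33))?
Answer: 4356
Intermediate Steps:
4289 - (Q(-1) + (26/13)*(-33)) = 4289 - (-1 + (26/13)*(-33)) = 4289 - (-1 + (26*(1/13))*(-33)) = 4289 - (-1 + 2*(-33)) = 4289 - (-1 - 66) = 4289 - 1*(-67) = 4289 + 67 = 4356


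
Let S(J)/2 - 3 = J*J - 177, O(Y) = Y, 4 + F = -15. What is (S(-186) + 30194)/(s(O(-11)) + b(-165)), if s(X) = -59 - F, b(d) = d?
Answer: -99038/205 ≈ -483.11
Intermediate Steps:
F = -19 (F = -4 - 15 = -19)
S(J) = -348 + 2*J**2 (S(J) = 6 + 2*(J*J - 177) = 6 + 2*(J**2 - 177) = 6 + 2*(-177 + J**2) = 6 + (-354 + 2*J**2) = -348 + 2*J**2)
s(X) = -40 (s(X) = -59 - 1*(-19) = -59 + 19 = -40)
(S(-186) + 30194)/(s(O(-11)) + b(-165)) = ((-348 + 2*(-186)**2) + 30194)/(-40 - 165) = ((-348 + 2*34596) + 30194)/(-205) = ((-348 + 69192) + 30194)*(-1/205) = (68844 + 30194)*(-1/205) = 99038*(-1/205) = -99038/205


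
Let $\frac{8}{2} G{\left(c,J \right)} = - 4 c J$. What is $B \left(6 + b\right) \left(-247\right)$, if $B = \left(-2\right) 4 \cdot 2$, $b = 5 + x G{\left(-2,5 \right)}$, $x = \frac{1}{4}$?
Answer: $53352$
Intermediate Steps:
$x = \frac{1}{4} \approx 0.25$
$G{\left(c,J \right)} = - J c$ ($G{\left(c,J \right)} = \frac{- 4 c J}{4} = \frac{\left(-4\right) J c}{4} = - J c$)
$b = \frac{15}{2}$ ($b = 5 + \frac{\left(-1\right) 5 \left(-2\right)}{4} = 5 + \frac{1}{4} \cdot 10 = 5 + \frac{5}{2} = \frac{15}{2} \approx 7.5$)
$B = -16$ ($B = \left(-8\right) 2 = -16$)
$B \left(6 + b\right) \left(-247\right) = - 16 \left(6 + \frac{15}{2}\right) \left(-247\right) = \left(-16\right) \frac{27}{2} \left(-247\right) = \left(-216\right) \left(-247\right) = 53352$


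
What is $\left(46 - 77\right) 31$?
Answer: $-961$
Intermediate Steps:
$\left(46 - 77\right) 31 = \left(-31\right) 31 = -961$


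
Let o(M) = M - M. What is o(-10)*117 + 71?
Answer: 71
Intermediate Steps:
o(M) = 0
o(-10)*117 + 71 = 0*117 + 71 = 0 + 71 = 71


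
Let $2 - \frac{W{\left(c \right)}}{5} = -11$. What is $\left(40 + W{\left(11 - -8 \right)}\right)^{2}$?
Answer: $11025$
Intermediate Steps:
$W{\left(c \right)} = 65$ ($W{\left(c \right)} = 10 - -55 = 10 + 55 = 65$)
$\left(40 + W{\left(11 - -8 \right)}\right)^{2} = \left(40 + 65\right)^{2} = 105^{2} = 11025$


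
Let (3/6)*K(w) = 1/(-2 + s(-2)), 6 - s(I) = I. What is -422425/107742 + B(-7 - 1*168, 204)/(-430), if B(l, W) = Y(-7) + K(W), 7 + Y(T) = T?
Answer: -45042569/11582265 ≈ -3.8889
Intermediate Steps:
Y(T) = -7 + T
s(I) = 6 - I
K(w) = ⅓ (K(w) = 2/(-2 + (6 - 1*(-2))) = 2/(-2 + (6 + 2)) = 2/(-2 + 8) = 2/6 = 2*(⅙) = ⅓)
B(l, W) = -41/3 (B(l, W) = (-7 - 7) + ⅓ = -14 + ⅓ = -41/3)
-422425/107742 + B(-7 - 1*168, 204)/(-430) = -422425/107742 - 41/3/(-430) = -422425*1/107742 - 41/3*(-1/430) = -422425/107742 + 41/1290 = -45042569/11582265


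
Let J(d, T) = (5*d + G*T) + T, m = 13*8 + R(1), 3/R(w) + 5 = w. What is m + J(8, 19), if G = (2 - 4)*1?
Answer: 497/4 ≈ 124.25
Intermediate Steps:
R(w) = 3/(-5 + w)
G = -2 (G = -2*1 = -2)
m = 413/4 (m = 13*8 + 3/(-5 + 1) = 104 + 3/(-4) = 104 + 3*(-¼) = 104 - ¾ = 413/4 ≈ 103.25)
J(d, T) = -T + 5*d (J(d, T) = (5*d - 2*T) + T = (-2*T + 5*d) + T = -T + 5*d)
m + J(8, 19) = 413/4 + (-1*19 + 5*8) = 413/4 + (-19 + 40) = 413/4 + 21 = 497/4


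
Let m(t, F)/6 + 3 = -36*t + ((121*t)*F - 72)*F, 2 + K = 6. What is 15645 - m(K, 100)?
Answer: -28980273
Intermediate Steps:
K = 4 (K = -2 + 6 = 4)
m(t, F) = -18 - 216*t + 6*F*(-72 + 121*F*t) (m(t, F) = -18 + 6*(-36*t + ((121*t)*F - 72)*F) = -18 + 6*(-36*t + (121*F*t - 72)*F) = -18 + 6*(-36*t + (-72 + 121*F*t)*F) = -18 + 6*(-36*t + F*(-72 + 121*F*t)) = -18 + (-216*t + 6*F*(-72 + 121*F*t)) = -18 - 216*t + 6*F*(-72 + 121*F*t))
15645 - m(K, 100) = 15645 - (-18 - 432*100 - 216*4 + 726*4*100²) = 15645 - (-18 - 43200 - 864 + 726*4*10000) = 15645 - (-18 - 43200 - 864 + 29040000) = 15645 - 1*28995918 = 15645 - 28995918 = -28980273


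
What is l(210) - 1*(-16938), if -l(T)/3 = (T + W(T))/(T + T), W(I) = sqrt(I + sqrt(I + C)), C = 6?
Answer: 33873/2 - sqrt(210 + 6*sqrt(6))/140 ≈ 16936.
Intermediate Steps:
W(I) = sqrt(I + sqrt(6 + I)) (W(I) = sqrt(I + sqrt(I + 6)) = sqrt(I + sqrt(6 + I)))
l(T) = -3*(T + sqrt(T + sqrt(6 + T)))/(2*T) (l(T) = -3*(T + sqrt(T + sqrt(6 + T)))/(T + T) = -3*(T + sqrt(T + sqrt(6 + T)))/(2*T))
l(210) - 1*(-16938) = (3/2)*(-1*210 - sqrt(210 + sqrt(6 + 210)))/210 - 1*(-16938) = (3/2)*(1/210)*(-210 - sqrt(210 + sqrt(216))) + 16938 = (3/2)*(1/210)*(-210 - sqrt(210 + 6*sqrt(6))) + 16938 = (-3/2 - sqrt(210 + 6*sqrt(6))/140) + 16938 = 33873/2 - sqrt(210 + 6*sqrt(6))/140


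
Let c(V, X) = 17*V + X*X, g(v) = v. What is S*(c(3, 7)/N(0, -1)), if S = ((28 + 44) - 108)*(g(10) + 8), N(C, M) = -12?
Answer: 5400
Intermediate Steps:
c(V, X) = X² + 17*V (c(V, X) = 17*V + X² = X² + 17*V)
S = -648 (S = ((28 + 44) - 108)*(10 + 8) = (72 - 108)*18 = -36*18 = -648)
S*(c(3, 7)/N(0, -1)) = -648*(7² + 17*3)/(-12) = -648*(49 + 51)*(-1)/12 = -64800*(-1)/12 = -648*(-25/3) = 5400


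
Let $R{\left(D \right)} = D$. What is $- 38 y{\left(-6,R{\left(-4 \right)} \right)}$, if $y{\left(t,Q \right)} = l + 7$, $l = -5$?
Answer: $-76$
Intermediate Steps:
$y{\left(t,Q \right)} = 2$ ($y{\left(t,Q \right)} = -5 + 7 = 2$)
$- 38 y{\left(-6,R{\left(-4 \right)} \right)} = \left(-38\right) 2 = -76$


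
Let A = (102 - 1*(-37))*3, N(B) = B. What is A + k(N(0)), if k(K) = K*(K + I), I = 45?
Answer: 417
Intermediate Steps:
A = 417 (A = (102 + 37)*3 = 139*3 = 417)
k(K) = K*(45 + K) (k(K) = K*(K + 45) = K*(45 + K))
A + k(N(0)) = 417 + 0*(45 + 0) = 417 + 0*45 = 417 + 0 = 417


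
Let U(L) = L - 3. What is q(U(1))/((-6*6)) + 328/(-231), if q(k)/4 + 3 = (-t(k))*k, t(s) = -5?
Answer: 17/693 ≈ 0.024531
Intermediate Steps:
U(L) = -3 + L
q(k) = -12 + 20*k (q(k) = -12 + 4*((-1*(-5))*k) = -12 + 4*(5*k) = -12 + 20*k)
q(U(1))/((-6*6)) + 328/(-231) = (-12 + 20*(-3 + 1))/((-6*6)) + 328/(-231) = (-12 + 20*(-2))/(-36) + 328*(-1/231) = (-12 - 40)*(-1/36) - 328/231 = -52*(-1/36) - 328/231 = 13/9 - 328/231 = 17/693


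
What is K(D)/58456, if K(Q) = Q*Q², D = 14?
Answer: 343/7307 ≈ 0.046941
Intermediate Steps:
K(Q) = Q³
K(D)/58456 = 14³/58456 = 2744*(1/58456) = 343/7307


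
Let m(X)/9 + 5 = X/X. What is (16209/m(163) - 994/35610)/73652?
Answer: -32068793/5245495440 ≈ -0.0061136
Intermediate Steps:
m(X) = -36 (m(X) = -45 + 9*(X/X) = -45 + 9*1 = -45 + 9 = -36)
(16209/m(163) - 994/35610)/73652 = (16209/(-36) - 994/35610)/73652 = (16209*(-1/36) - 994*1/35610)*(1/73652) = (-1801/4 - 497/17805)*(1/73652) = -32068793/71220*1/73652 = -32068793/5245495440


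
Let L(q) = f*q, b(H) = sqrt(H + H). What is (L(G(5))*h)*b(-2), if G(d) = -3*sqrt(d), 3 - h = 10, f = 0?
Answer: 0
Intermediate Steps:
h = -7 (h = 3 - 1*10 = 3 - 10 = -7)
b(H) = sqrt(2)*sqrt(H) (b(H) = sqrt(2*H) = sqrt(2)*sqrt(H))
L(q) = 0 (L(q) = 0*q = 0)
(L(G(5))*h)*b(-2) = (0*(-7))*(sqrt(2)*sqrt(-2)) = 0*(sqrt(2)*(I*sqrt(2))) = 0*(2*I) = 0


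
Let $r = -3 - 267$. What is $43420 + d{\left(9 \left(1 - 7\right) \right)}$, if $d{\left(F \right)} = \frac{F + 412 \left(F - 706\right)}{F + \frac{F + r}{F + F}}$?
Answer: $\frac{148682}{3} \approx 49561.0$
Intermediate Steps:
$r = -270$
$d{\left(F \right)} = \frac{-290872 + 413 F}{F + \frac{-270 + F}{2 F}}$ ($d{\left(F \right)} = \frac{F + 412 \left(F - 706\right)}{F + \frac{F - 270}{F + F}} = \frac{F + 412 \left(-706 + F\right)}{F + \frac{-270 + F}{2 F}} = \frac{F + \left(-290872 + 412 F\right)}{F + \left(-270 + F\right) \frac{1}{2 F}} = \frac{-290872 + 413 F}{F + \frac{-270 + F}{2 F}}$)
$43420 + d{\left(9 \left(1 - 7\right) \right)} = 43420 + \frac{2 \cdot 9 \left(1 - 7\right) \left(-290872 + 413 \cdot 9 \left(1 - 7\right)\right)}{-270 + 9 \left(1 - 7\right) + 2 \left(9 \left(1 - 7\right)\right)^{2}} = 43420 + \frac{2 \cdot 9 \left(-6\right) \left(-290872 + 413 \cdot 9 \left(-6\right)\right)}{-270 + 9 \left(-6\right) + 2 \left(9 \left(-6\right)\right)^{2}} = 43420 + 2 \left(-54\right) \frac{1}{-270 - 54 + 2 \left(-54\right)^{2}} \left(-290872 + 413 \left(-54\right)\right) = 43420 + 2 \left(-54\right) \frac{1}{-270 - 54 + 2 \cdot 2916} \left(-290872 - 22302\right) = 43420 + 2 \left(-54\right) \frac{1}{-270 - 54 + 5832} \left(-313174\right) = 43420 + 2 \left(-54\right) \frac{1}{5508} \left(-313174\right) = 43420 + \frac{18422}{3} = \frac{148682}{3}$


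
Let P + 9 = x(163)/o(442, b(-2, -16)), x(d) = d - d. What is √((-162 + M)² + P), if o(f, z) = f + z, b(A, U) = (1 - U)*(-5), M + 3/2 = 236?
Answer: √20989/2 ≈ 72.438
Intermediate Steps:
M = 469/2 (M = -3/2 + 236 = 469/2 ≈ 234.50)
b(A, U) = -5 + 5*U
x(d) = 0
P = -9 (P = -9 + 0/(442 + (-5 + 5*(-16))) = -9 + 0/(442 + (-5 - 80)) = -9 + 0/(442 - 85) = -9 + 0/357 = -9 + 0*(1/357) = -9 + 0 = -9)
√((-162 + M)² + P) = √((-162 + 469/2)² - 9) = √((145/2)² - 9) = √(21025/4 - 9) = √(20989/4) = √20989/2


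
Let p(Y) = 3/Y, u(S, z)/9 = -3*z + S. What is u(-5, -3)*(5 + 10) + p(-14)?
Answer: 7557/14 ≈ 539.79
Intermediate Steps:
u(S, z) = -27*z + 9*S (u(S, z) = 9*(-3*z + S) = 9*(S - 3*z) = -27*z + 9*S)
u(-5, -3)*(5 + 10) + p(-14) = (-27*(-3) + 9*(-5))*(5 + 10) + 3/(-14) = (81 - 45)*15 + 3*(-1/14) = 36*15 - 3/14 = 540 - 3/14 = 7557/14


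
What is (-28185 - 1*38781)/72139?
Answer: -66966/72139 ≈ -0.92829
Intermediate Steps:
(-28185 - 1*38781)/72139 = (-28185 - 38781)*(1/72139) = -66966*1/72139 = -66966/72139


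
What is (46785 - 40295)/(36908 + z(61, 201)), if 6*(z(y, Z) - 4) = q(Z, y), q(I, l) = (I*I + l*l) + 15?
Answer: 38940/265609 ≈ 0.14661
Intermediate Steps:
q(I, l) = 15 + I**2 + l**2 (q(I, l) = (I**2 + l**2) + 15 = 15 + I**2 + l**2)
z(y, Z) = 13/2 + Z**2/6 + y**2/6 (z(y, Z) = 4 + (15 + Z**2 + y**2)/6 = 4 + (5/2 + Z**2/6 + y**2/6) = 13/2 + Z**2/6 + y**2/6)
(46785 - 40295)/(36908 + z(61, 201)) = (46785 - 40295)/(36908 + (13/2 + (1/6)*201**2 + (1/6)*61**2)) = 6490/(36908 + (13/2 + (1/6)*40401 + (1/6)*3721)) = 6490/(36908 + (13/2 + 13467/2 + 3721/6)) = 6490/(36908 + 44161/6) = 6490/(265609/6) = 6490*(6/265609) = 38940/265609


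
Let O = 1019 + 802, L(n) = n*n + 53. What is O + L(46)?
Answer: 3990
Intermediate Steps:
L(n) = 53 + n² (L(n) = n² + 53 = 53 + n²)
O = 1821
O + L(46) = 1821 + (53 + 46²) = 1821 + (53 + 2116) = 1821 + 2169 = 3990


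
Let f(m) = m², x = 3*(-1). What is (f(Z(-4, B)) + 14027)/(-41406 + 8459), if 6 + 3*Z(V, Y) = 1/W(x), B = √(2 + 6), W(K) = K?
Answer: -1136548/2668707 ≈ -0.42588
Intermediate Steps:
x = -3
B = 2*√2 (B = √8 = 2*√2 ≈ 2.8284)
Z(V, Y) = -19/9 (Z(V, Y) = -2 + (⅓)/(-3) = -2 + (⅓)*(-⅓) = -2 - ⅑ = -19/9)
(f(Z(-4, B)) + 14027)/(-41406 + 8459) = ((-19/9)² + 14027)/(-41406 + 8459) = (361/81 + 14027)/(-32947) = (1136548/81)*(-1/32947) = -1136548/2668707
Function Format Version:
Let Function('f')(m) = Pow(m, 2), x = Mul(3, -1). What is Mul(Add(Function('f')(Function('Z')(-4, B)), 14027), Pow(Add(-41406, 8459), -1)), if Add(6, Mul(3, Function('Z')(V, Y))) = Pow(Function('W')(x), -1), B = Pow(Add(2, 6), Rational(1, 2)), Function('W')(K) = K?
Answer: Rational(-1136548, 2668707) ≈ -0.42588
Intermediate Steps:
x = -3
B = Mul(2, Pow(2, Rational(1, 2))) (B = Pow(8, Rational(1, 2)) = Mul(2, Pow(2, Rational(1, 2))) ≈ 2.8284)
Function('Z')(V, Y) = Rational(-19, 9) (Function('Z')(V, Y) = Add(-2, Mul(Rational(1, 3), Pow(-3, -1))) = Add(-2, Mul(Rational(1, 3), Rational(-1, 3))) = Add(-2, Rational(-1, 9)) = Rational(-19, 9))
Mul(Add(Function('f')(Function('Z')(-4, B)), 14027), Pow(Add(-41406, 8459), -1)) = Mul(Add(Pow(Rational(-19, 9), 2), 14027), Pow(Add(-41406, 8459), -1)) = Mul(Add(Rational(361, 81), 14027), Pow(-32947, -1)) = Mul(Rational(1136548, 81), Rational(-1, 32947)) = Rational(-1136548, 2668707)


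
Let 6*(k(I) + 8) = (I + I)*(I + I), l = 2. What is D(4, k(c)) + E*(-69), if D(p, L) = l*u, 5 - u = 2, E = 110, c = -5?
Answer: -7584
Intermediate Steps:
u = 3 (u = 5 - 1*2 = 5 - 2 = 3)
k(I) = -8 + 2*I²/3 (k(I) = -8 + ((I + I)*(I + I))/6 = -8 + ((2*I)*(2*I))/6 = -8 + (4*I²)/6 = -8 + 2*I²/3)
D(p, L) = 6 (D(p, L) = 2*3 = 6)
D(4, k(c)) + E*(-69) = 6 + 110*(-69) = 6 - 7590 = -7584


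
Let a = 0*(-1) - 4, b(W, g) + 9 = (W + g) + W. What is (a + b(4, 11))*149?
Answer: 894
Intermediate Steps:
b(W, g) = -9 + g + 2*W (b(W, g) = -9 + ((W + g) + W) = -9 + (g + 2*W) = -9 + g + 2*W)
a = -4 (a = 0 - 4 = -4)
(a + b(4, 11))*149 = (-4 + (-9 + 11 + 2*4))*149 = (-4 + (-9 + 11 + 8))*149 = (-4 + 10)*149 = 6*149 = 894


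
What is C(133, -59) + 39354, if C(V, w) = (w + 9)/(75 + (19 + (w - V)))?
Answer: 1928371/49 ≈ 39355.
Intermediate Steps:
C(V, w) = (9 + w)/(94 + w - V) (C(V, w) = (9 + w)/(75 + (19 + w - V)) = (9 + w)/(94 + w - V))
C(133, -59) + 39354 = (9 - 59)/(94 - 59 - 1*133) + 39354 = -50/(94 - 59 - 133) + 39354 = -50/(-98) + 39354 = -1/98*(-50) + 39354 = 25/49 + 39354 = 1928371/49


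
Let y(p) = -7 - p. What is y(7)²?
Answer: 196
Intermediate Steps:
y(7)² = (-7 - 1*7)² = (-7 - 7)² = (-14)² = 196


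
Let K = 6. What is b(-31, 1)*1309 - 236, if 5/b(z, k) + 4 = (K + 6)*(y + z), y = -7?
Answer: -23021/92 ≈ -250.23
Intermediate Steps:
b(z, k) = 5/(-88 + 12*z) (b(z, k) = 5/(-4 + (6 + 6)*(-7 + z)) = 5/(-4 + 12*(-7 + z)) = 5/(-4 + (-84 + 12*z)) = 5/(-88 + 12*z))
b(-31, 1)*1309 - 236 = (5/(4*(-22 + 3*(-31))))*1309 - 236 = (5/(4*(-22 - 93)))*1309 - 236 = ((5/4)/(-115))*1309 - 236 = ((5/4)*(-1/115))*1309 - 236 = -1/92*1309 - 236 = -1309/92 - 236 = -23021/92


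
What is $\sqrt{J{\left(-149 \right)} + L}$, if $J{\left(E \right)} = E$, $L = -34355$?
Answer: $2 i \sqrt{8626} \approx 185.75 i$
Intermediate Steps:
$\sqrt{J{\left(-149 \right)} + L} = \sqrt{-149 - 34355} = \sqrt{-34504} = 2 i \sqrt{8626}$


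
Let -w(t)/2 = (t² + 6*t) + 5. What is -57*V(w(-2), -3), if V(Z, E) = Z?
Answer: -342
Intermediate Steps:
w(t) = -10 - 12*t - 2*t² (w(t) = -2*((t² + 6*t) + 5) = -2*(5 + t² + 6*t) = -10 - 12*t - 2*t²)
-57*V(w(-2), -3) = -57*(-10 - 12*(-2) - 2*(-2)²) = -57*(-10 + 24 - 2*4) = -57*(-10 + 24 - 8) = -57*6 = -342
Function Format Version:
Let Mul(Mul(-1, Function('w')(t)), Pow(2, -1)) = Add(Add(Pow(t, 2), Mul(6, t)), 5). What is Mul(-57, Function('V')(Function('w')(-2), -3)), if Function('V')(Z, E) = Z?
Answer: -342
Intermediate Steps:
Function('w')(t) = Add(-10, Mul(-12, t), Mul(-2, Pow(t, 2))) (Function('w')(t) = Mul(-2, Add(Add(Pow(t, 2), Mul(6, t)), 5)) = Mul(-2, Add(5, Pow(t, 2), Mul(6, t))) = Add(-10, Mul(-12, t), Mul(-2, Pow(t, 2))))
Mul(-57, Function('V')(Function('w')(-2), -3)) = Mul(-57, Add(-10, Mul(-12, -2), Mul(-2, Pow(-2, 2)))) = Mul(-57, Add(-10, 24, Mul(-2, 4))) = Mul(-57, Add(-10, 24, -8)) = Mul(-57, 6) = -342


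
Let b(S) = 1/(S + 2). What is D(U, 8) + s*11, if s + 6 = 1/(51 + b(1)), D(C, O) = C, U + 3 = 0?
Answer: -963/14 ≈ -68.786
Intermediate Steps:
U = -3 (U = -3 + 0 = -3)
b(S) = 1/(2 + S)
s = -921/154 (s = -6 + 1/(51 + 1/(2 + 1)) = -6 + 1/(51 + 1/3) = -6 + 1/(51 + ⅓) = -6 + 1/(154/3) = -6 + 3/154 = -921/154 ≈ -5.9805)
D(U, 8) + s*11 = -3 - 921/154*11 = -3 - 921/14 = -963/14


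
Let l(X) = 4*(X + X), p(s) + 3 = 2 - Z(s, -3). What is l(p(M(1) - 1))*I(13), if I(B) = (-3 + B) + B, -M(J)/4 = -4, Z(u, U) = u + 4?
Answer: -3680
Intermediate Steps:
Z(u, U) = 4 + u
M(J) = 16 (M(J) = -4*(-4) = 16)
I(B) = -3 + 2*B
p(s) = -5 - s (p(s) = -3 + (2 - (4 + s)) = -3 + (2 + (-4 - s)) = -3 + (-2 - s) = -5 - s)
l(X) = 8*X (l(X) = 4*(2*X) = 8*X)
l(p(M(1) - 1))*I(13) = (8*(-5 - (16 - 1)))*(-3 + 2*13) = (8*(-5 - 1*15))*(-3 + 26) = (8*(-5 - 15))*23 = (8*(-20))*23 = -160*23 = -3680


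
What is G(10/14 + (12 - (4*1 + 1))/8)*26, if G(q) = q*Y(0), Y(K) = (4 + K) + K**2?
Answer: 1157/7 ≈ 165.29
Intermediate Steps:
Y(K) = 4 + K + K**2
G(q) = 4*q (G(q) = q*(4 + 0 + 0**2) = q*(4 + 0 + 0) = q*4 = 4*q)
G(10/14 + (12 - (4*1 + 1))/8)*26 = (4*(10/14 + (12 - (4*1 + 1))/8))*26 = (4*(10*(1/14) + (12 - (4 + 1))*(1/8)))*26 = (4*(5/7 + (12 - 1*5)*(1/8)))*26 = (4*(5/7 + (12 - 5)*(1/8)))*26 = (4*(5/7 + 7*(1/8)))*26 = (4*(5/7 + 7/8))*26 = (4*(89/56))*26 = (89/14)*26 = 1157/7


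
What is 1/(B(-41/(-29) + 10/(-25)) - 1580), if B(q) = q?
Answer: -145/228953 ≈ -0.00063332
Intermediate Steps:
1/(B(-41/(-29) + 10/(-25)) - 1580) = 1/((-41/(-29) + 10/(-25)) - 1580) = 1/((-41*(-1/29) + 10*(-1/25)) - 1580) = 1/((41/29 - ⅖) - 1580) = 1/(147/145 - 1580) = 1/(-228953/145) = -145/228953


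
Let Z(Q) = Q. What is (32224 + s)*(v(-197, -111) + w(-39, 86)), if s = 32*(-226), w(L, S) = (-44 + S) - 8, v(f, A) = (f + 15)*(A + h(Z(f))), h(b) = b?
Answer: 1401801280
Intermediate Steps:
v(f, A) = (15 + f)*(A + f) (v(f, A) = (f + 15)*(A + f) = (15 + f)*(A + f))
w(L, S) = -52 + S
s = -7232
(32224 + s)*(v(-197, -111) + w(-39, 86)) = (32224 - 7232)*(((-197)² + 15*(-111) + 15*(-197) - 111*(-197)) + (-52 + 86)) = 24992*((38809 - 1665 - 2955 + 21867) + 34) = 24992*(56056 + 34) = 24992*56090 = 1401801280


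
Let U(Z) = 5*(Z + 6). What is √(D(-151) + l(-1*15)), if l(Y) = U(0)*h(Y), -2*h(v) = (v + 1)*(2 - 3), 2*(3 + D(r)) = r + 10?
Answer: 9*I*√14/2 ≈ 16.837*I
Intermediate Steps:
D(r) = 2 + r/2 (D(r) = -3 + (r + 10)/2 = -3 + (10 + r)/2 = -3 + (5 + r/2) = 2 + r/2)
h(v) = ½ + v/2 (h(v) = -(v + 1)*(2 - 3)/2 = -(1 + v)*(-1)/2 = -(-1 - v)/2 = ½ + v/2)
U(Z) = 30 + 5*Z (U(Z) = 5*(6 + Z) = 30 + 5*Z)
l(Y) = 15 + 15*Y (l(Y) = (30 + 5*0)*(½ + Y/2) = (30 + 0)*(½ + Y/2) = 30*(½ + Y/2) = 15 + 15*Y)
√(D(-151) + l(-1*15)) = √((2 + (½)*(-151)) + (15 + 15*(-1*15))) = √((2 - 151/2) + (15 + 15*(-15))) = √(-147/2 + (15 - 225)) = √(-147/2 - 210) = √(-567/2) = 9*I*√14/2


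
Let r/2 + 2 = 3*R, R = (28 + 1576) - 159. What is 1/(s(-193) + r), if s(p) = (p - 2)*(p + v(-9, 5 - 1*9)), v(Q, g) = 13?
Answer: 1/43766 ≈ 2.2849e-5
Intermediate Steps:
R = 1445 (R = 1604 - 159 = 1445)
s(p) = (-2 + p)*(13 + p) (s(p) = (p - 2)*(p + 13) = (-2 + p)*(13 + p))
r = 8666 (r = -4 + 2*(3*1445) = -4 + 2*4335 = -4 + 8670 = 8666)
1/(s(-193) + r) = 1/((-26 + (-193)² + 11*(-193)) + 8666) = 1/((-26 + 37249 - 2123) + 8666) = 1/(35100 + 8666) = 1/43766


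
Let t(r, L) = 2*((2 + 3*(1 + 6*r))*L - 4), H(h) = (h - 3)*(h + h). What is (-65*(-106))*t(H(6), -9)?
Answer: -81040180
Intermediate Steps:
H(h) = 2*h*(-3 + h) (H(h) = (-3 + h)*(2*h) = 2*h*(-3 + h))
t(r, L) = -8 + 2*L*(5 + 18*r) (t(r, L) = 2*((2 + (3 + 18*r))*L - 4) = 2*((5 + 18*r)*L - 4) = 2*(L*(5 + 18*r) - 4) = 2*(-4 + L*(5 + 18*r)) = -8 + 2*L*(5 + 18*r))
(-65*(-106))*t(H(6), -9) = (-65*(-106))*(-8 + 10*(-9) + 36*(-9)*(2*6*(-3 + 6))) = 6890*(-8 - 90 + 36*(-9)*(2*6*3)) = 6890*(-8 - 90 + 36*(-9)*36) = 6890*(-8 - 90 - 11664) = 6890*(-11762) = -81040180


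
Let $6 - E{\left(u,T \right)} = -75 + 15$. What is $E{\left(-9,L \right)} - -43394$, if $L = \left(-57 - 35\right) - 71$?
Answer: $43460$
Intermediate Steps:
$L = -163$ ($L = -92 - 71 = -163$)
$E{\left(u,T \right)} = 66$ ($E{\left(u,T \right)} = 6 - \left(-75 + 15\right) = 6 - -60 = 6 + 60 = 66$)
$E{\left(-9,L \right)} - -43394 = 66 - -43394 = 66 + 43394 = 43460$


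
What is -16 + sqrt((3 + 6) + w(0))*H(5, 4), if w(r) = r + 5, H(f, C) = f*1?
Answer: -16 + 5*sqrt(14) ≈ 2.7083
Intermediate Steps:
H(f, C) = f
w(r) = 5 + r
-16 + sqrt((3 + 6) + w(0))*H(5, 4) = -16 + sqrt((3 + 6) + (5 + 0))*5 = -16 + sqrt(9 + 5)*5 = -16 + sqrt(14)*5 = -16 + 5*sqrt(14)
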